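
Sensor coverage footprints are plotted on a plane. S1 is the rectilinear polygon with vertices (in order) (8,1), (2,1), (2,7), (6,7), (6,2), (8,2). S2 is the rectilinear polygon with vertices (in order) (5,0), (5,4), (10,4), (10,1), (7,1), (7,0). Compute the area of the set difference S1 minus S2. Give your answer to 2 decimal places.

21.00

|S1| = 26, |S1∩S2| = 5.
|S1 ∖ S2| = |S1| − |S1∩S2| = 26 − 5 = 21.00.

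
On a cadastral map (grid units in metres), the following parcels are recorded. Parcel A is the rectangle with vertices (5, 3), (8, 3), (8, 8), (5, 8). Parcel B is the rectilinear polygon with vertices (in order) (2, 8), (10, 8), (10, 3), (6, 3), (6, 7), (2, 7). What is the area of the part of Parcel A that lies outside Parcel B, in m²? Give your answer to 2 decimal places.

4.00

|Parcel A| = 15, |Parcel A∩Parcel B| = 11.
|Parcel A ∖ Parcel B| = |Parcel A| − |Parcel A∩Parcel B| = 15 − 11 = 4.00.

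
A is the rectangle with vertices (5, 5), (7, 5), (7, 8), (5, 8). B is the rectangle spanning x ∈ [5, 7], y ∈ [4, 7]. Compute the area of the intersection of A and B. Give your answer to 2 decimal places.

4.00

|A∩B|: x∈[5,7], y∈[5,7] → 2·2 = 4.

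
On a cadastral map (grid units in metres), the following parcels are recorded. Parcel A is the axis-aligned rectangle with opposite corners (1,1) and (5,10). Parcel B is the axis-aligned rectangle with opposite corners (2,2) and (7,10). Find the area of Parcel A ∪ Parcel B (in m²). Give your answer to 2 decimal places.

By inclusion–exclusion:
Individual areas: |Parcel A| = 36, |Parcel B| = 40.
|Parcel A∩Parcel B|: x∈[2,5], y∈[2,10] → 3·8 = 24.
|Parcel A ∪ Parcel B| = 76 − 24 = 52.00.

52.00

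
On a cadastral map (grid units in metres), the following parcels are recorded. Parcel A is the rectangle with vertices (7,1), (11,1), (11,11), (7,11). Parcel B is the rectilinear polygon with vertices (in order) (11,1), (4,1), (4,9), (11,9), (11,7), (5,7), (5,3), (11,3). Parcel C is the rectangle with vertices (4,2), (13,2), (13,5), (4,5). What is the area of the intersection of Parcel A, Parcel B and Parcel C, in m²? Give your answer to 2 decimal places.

The intersection is the polygon with vertices (7,3), (11,3), (11,2), (7,2).
By the shoelace formula its area is 4.00.

4.00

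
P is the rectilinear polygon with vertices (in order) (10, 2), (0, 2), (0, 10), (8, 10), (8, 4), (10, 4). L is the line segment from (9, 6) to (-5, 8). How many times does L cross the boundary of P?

The segment meets the boundary at (0,7.286), (8,6.143).

2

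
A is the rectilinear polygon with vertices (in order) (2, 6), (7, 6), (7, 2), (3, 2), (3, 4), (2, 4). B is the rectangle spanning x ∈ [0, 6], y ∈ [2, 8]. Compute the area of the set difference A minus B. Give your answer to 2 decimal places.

4.00

|A| = 18, |A∩B| = 14.
|A ∖ B| = |A| − |A∩B| = 18 − 14 = 4.00.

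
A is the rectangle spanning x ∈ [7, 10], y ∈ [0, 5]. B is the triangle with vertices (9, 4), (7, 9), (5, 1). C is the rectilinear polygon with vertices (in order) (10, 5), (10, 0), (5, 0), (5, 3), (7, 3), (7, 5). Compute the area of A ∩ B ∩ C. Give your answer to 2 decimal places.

The intersection is the polygon with vertices (8.6,5), (9,4), (7,2.5), (7,3), (7,5).
By the shoelace formula its area is 3.30.

3.30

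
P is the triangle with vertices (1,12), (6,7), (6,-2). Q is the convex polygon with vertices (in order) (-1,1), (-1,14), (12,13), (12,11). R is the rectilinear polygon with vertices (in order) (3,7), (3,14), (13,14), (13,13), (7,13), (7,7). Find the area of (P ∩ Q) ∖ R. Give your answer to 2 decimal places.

8.15

|P ∩ Q| = 12.6517.
|(P ∩ Q) ∩ R| = 4.5.
|(P ∩ Q) ∖ R| = 12.6517 − 4.5 = 8.15.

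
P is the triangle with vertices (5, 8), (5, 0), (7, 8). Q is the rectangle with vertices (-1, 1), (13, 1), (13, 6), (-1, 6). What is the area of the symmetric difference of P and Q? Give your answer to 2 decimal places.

69.25

|P| = 8, |Q| = 70, |P∩Q| = 4.375.
|P △ Q| = |P| + |Q| − 2·|P∩Q| = 8 + 70 − 8.75 = 69.25.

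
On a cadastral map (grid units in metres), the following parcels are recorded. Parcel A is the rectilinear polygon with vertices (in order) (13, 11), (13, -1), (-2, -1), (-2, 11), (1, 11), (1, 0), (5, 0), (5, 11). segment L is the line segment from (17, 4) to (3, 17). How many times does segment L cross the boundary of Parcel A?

The segment meets the boundary at (13,7.714), (9.462,11).

2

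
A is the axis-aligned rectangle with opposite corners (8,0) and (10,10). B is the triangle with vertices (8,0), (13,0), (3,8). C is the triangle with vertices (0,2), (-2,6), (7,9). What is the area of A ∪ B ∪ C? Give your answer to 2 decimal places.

53.85

By inclusion–exclusion:
Individual areas: |A| = 20, |B| = 20, |C| = 21.
|A∩B| = 6.4.
|A∩C| = 0.
|B∩C| = 0.7489.
|A∩B∩C| = 0.
|A ∪ B ∪ C| = 61 − 7.1489 + 0 = 53.85.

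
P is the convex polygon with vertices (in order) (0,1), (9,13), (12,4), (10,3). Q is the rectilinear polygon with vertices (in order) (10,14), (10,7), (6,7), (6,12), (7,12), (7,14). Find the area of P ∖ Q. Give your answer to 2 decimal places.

|P| = 61.5, |P∩Q| = 16.5.
|P ∖ Q| = |P| − |P∩Q| = 61.5 − 16.5 = 45.00.

45.00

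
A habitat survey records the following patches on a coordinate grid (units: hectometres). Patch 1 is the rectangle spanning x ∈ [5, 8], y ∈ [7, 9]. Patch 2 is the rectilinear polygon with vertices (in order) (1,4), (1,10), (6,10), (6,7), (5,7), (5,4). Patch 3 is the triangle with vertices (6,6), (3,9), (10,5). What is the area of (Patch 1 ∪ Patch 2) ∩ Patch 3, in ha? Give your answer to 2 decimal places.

The region (Patch 1 ∪ Patch 2) ∩ Patch 3 is the polygon with vertices (6,7), (5,7), (3,9), (6.5,7).
By the shoelace formula its area is 1.50.

1.50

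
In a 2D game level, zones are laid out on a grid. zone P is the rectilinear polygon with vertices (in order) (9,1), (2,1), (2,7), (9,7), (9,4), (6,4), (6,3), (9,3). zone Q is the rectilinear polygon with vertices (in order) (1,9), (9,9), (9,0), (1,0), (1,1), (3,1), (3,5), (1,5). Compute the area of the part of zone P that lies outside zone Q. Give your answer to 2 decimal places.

|zone P| = 39, |zone P∩zone Q| = 35.
|zone P ∖ zone Q| = |zone P| − |zone P∩zone Q| = 39 − 35 = 4.00.

4.00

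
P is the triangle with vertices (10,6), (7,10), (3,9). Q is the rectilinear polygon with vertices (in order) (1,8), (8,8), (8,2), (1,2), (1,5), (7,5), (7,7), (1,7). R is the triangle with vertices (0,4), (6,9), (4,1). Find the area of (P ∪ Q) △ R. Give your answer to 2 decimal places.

|P ∪ Q| = 37.9762.
|(P ∪ Q) ∩ R| = 11.6764.
|(P ∪ Q) △ R| = 37.9762 + 19 − 23.3528 = 33.62.

33.62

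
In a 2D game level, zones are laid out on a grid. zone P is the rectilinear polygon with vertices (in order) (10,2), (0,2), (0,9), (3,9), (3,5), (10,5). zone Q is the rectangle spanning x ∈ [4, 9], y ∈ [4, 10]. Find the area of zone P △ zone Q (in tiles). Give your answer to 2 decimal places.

|zone P| = 42, |zone Q| = 30, |zone P∩zone Q| = 5.
|zone P △ zone Q| = |zone P| + |zone Q| − 2·|zone P∩zone Q| = 42 + 30 − 10 = 62.00.

62.00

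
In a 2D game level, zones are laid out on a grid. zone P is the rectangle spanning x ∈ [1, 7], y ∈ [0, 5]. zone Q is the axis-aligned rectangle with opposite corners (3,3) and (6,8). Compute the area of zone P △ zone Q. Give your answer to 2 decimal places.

|zone P∩zone Q|: x∈[3,6], y∈[3,5] → 3·2 = 6.
|zone P △ zone Q| = |zone P| + |zone Q| − 2·|zone P∩zone Q| = 30 + 15 − 12 = 33.00.

33.00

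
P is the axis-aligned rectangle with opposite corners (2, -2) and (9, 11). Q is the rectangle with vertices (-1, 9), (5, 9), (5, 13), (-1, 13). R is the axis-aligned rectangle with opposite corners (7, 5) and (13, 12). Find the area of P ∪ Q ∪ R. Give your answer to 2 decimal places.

139.00

By inclusion–exclusion:
Individual areas: |P| = 91, |Q| = 24, |R| = 42.
|P∩Q|: x∈[2,5], y∈[9,11] → 3·2 = 6.
|P∩R|: x∈[7,9], y∈[5,11] → 2·6 = 12.
|Q∩R| = 0 (no overlap).
|P∩Q∩R| = 0.
|P ∪ Q ∪ R| = 157 − 18 + 0 = 139.00.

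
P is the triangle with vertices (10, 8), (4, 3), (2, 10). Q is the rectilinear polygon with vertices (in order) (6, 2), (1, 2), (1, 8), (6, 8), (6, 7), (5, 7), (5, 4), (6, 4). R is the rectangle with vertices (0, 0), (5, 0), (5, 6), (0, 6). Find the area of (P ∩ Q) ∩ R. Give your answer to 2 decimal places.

The region (P ∩ Q) ∩ R is the polygon with vertices (3.143,6), (5,6), (5,4), (5,3.833), (4,3).
By the shoelace formula its area is 3.87.

3.87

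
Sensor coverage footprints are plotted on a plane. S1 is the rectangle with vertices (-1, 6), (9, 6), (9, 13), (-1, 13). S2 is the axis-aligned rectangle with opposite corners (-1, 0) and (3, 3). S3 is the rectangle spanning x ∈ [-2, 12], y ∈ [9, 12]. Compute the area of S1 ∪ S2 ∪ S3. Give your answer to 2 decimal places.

By inclusion–exclusion:
Individual areas: |S1| = 70, |S2| = 12, |S3| = 42.
|S1∩S2| = 0 (no overlap).
|S1∩S3|: x∈[-1,9], y∈[9,12] → 10·3 = 30.
|S2∩S3| = 0 (no overlap).
|S1∩S2∩S3| = 0.
|S1 ∪ S2 ∪ S3| = 124 − 30 + 0 = 94.00.

94.00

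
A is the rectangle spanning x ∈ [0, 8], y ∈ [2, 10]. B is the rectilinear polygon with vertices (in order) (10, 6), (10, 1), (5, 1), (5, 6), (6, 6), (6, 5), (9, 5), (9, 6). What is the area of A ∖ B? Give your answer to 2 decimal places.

|A| = 64, |A∩B| = 10.
|A ∖ B| = |A| − |A∩B| = 64 − 10 = 54.00.

54.00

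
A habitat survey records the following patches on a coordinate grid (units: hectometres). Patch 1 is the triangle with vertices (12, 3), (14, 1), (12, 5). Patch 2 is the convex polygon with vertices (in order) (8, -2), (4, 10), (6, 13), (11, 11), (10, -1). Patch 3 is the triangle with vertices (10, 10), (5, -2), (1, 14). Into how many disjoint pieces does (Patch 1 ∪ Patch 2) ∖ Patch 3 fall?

(Patch 1 ∪ Patch 2) ∖ Patch 3 splits into 2 disjoint pieces (area 2, area 34.8286).

2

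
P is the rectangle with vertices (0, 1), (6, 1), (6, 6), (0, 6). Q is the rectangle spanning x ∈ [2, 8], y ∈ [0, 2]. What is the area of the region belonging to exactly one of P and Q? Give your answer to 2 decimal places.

|P∩Q|: x∈[2,6], y∈[1,2] → 4·1 = 4.
|P △ Q| = |P| + |Q| − 2·|P∩Q| = 30 + 12 − 8 = 34.00.

34.00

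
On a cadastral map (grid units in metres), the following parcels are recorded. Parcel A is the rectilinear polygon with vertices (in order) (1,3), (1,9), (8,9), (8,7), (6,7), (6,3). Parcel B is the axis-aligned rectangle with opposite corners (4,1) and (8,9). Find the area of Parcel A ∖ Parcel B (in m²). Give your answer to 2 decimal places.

18.00

|Parcel A| = 34, |Parcel A∩Parcel B| = 16.
|Parcel A ∖ Parcel B| = |Parcel A| − |Parcel A∩Parcel B| = 34 − 16 = 18.00.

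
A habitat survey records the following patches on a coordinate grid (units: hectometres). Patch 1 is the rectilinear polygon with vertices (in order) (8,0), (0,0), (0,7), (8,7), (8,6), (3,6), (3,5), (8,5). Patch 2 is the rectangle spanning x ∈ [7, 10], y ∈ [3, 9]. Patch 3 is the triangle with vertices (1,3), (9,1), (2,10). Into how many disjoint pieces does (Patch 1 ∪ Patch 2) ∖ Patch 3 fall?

2

(Patch 1 ∪ Patch 2) ∖ Patch 3 splits into 2 disjoint pieces (area 23.0179, area 21.1429).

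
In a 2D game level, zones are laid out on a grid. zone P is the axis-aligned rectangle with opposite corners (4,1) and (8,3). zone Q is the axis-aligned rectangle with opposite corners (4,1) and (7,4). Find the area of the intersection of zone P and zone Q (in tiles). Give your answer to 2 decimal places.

6.00

|zone P∩zone Q|: x∈[4,7], y∈[1,3] → 3·2 = 6.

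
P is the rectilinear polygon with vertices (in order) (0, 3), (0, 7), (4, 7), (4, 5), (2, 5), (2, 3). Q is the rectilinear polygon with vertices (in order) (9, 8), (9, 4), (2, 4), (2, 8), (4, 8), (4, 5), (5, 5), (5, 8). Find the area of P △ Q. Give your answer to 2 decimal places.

|P| = 12, |Q| = 25, |P∩Q| = 4.
|P △ Q| = |P| + |Q| − 2·|P∩Q| = 12 + 25 − 8 = 29.00.

29.00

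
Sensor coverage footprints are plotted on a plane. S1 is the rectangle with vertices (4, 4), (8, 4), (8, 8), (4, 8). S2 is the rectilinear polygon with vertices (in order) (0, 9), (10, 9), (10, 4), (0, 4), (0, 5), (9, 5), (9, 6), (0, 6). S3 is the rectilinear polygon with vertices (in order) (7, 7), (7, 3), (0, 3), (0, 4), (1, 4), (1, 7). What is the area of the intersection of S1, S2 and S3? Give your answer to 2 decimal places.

6.00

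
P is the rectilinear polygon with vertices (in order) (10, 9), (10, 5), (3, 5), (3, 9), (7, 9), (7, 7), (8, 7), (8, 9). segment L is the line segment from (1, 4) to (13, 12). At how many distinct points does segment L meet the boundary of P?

The segment meets the boundary at (8.5,9), (8,8.667), (7,8), (3,5.333).

4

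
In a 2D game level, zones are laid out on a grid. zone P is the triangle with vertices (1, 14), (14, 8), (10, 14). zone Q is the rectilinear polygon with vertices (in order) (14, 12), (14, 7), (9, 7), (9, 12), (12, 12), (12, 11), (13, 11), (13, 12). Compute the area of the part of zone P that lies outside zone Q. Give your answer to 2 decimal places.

18.10

|zone P| = 27, |zone P∩zone Q| = 8.8974.
|zone P ∖ zone Q| = |zone P| − |zone P∩zone Q| = 27 − 8.8974 = 18.10.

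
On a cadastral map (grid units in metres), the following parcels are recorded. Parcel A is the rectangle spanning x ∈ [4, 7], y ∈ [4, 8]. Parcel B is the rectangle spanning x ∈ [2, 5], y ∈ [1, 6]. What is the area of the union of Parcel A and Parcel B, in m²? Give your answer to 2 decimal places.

By inclusion–exclusion:
Individual areas: |Parcel A| = 12, |Parcel B| = 15.
|Parcel A∩Parcel B|: x∈[4,5], y∈[4,6] → 1·2 = 2.
|Parcel A ∪ Parcel B| = 27 − 2 = 25.00.

25.00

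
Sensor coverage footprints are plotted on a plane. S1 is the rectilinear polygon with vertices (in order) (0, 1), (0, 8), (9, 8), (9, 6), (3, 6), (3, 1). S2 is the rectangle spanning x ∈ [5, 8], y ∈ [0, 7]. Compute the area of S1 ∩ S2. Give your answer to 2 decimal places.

3.00

The intersection is the polygon with vertices (5,6), (5,7), (8,7), (8,6).
By the shoelace formula its area is 3.00.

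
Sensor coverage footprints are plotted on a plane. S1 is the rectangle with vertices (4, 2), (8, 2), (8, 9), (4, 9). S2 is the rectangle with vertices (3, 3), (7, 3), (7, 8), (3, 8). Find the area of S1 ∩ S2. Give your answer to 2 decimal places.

15.00

|S1∩S2|: x∈[4,7], y∈[3,8] → 3·5 = 15.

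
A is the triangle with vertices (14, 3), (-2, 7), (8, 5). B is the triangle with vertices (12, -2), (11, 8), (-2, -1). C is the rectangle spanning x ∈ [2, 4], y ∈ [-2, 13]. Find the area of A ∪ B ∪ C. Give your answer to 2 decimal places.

93.54

By inclusion–exclusion:
Individual areas: |A| = 4, |B| = 69.5, |C| = 30.
|A∩B| = 1.8208.
|A∩C| = 0.5.
|B∩C| = 7.6374.
|A∩B∩C| = 0.
|A ∪ B ∪ C| = 103.5 − 9.9582 + 0 = 93.54.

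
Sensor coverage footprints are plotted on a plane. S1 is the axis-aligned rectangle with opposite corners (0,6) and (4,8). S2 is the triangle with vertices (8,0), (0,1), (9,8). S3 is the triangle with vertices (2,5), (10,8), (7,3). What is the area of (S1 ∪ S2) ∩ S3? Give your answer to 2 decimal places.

The region (S1 ∪ S2) ∩ S3 is the polygon with vertices (8.069,7.276), (8.951,7.607), (8.737,5.895), (7,3), (4.075,4.17).
By the shoelace formula its area is 9.76.

9.76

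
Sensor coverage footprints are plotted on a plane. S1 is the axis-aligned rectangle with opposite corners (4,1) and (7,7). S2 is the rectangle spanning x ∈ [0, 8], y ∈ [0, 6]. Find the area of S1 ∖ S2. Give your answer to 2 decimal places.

3.00

|S1∩S2|: x∈[4,7], y∈[1,6] → 3·5 = 15.
|S1| = 18.
|S1 ∖ S2| = |S1| − |S1∩S2| = 18 − 15 = 3.00.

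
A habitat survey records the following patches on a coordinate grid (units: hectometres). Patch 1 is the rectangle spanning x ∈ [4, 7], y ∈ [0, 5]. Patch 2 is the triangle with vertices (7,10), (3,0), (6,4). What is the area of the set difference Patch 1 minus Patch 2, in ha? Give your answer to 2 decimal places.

|Patch 1| = 15, |Patch 1∩Patch 2| = 3.5.
|Patch 1 ∖ Patch 2| = |Patch 1| − |Patch 1∩Patch 2| = 15 − 3.5 = 11.50.

11.50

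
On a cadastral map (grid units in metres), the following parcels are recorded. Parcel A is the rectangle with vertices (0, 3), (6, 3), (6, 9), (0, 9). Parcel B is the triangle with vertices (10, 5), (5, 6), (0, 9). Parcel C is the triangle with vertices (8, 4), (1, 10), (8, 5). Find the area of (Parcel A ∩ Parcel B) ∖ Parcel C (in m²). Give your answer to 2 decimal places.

2.59

|Parcel A ∩ Parcel B| = 3.4.
|(Parcel A ∩ Parcel B) ∩ Parcel C| = 0.8057.
|(Parcel A ∩ Parcel B) ∖ Parcel C| = 3.4 − 0.8057 = 2.59.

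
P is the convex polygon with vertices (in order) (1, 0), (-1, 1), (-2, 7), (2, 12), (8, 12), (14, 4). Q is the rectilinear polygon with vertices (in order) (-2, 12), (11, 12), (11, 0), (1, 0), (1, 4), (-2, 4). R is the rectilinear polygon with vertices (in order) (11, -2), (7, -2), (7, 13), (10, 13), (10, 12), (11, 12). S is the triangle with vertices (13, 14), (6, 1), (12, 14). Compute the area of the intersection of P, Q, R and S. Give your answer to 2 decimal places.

The intersection is the polygon with vertices (10.284,8.955), (7,2.857), (7,3.167), (9.905,9.46).
By the shoelace formula its area is 2.43.

2.43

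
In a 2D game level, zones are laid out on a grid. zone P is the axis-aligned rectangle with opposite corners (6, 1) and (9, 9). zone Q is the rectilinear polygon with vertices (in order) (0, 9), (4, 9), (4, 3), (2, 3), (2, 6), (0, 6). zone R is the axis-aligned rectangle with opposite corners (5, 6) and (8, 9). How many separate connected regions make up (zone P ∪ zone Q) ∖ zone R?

(zone P ∪ zone Q) ∖ zone R splits into 2 disjoint pieces (area 18, area 18).

2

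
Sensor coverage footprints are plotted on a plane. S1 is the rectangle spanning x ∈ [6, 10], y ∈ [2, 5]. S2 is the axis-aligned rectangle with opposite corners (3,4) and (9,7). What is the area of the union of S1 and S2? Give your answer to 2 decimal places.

27.00

By inclusion–exclusion:
Individual areas: |S1| = 12, |S2| = 18.
|S1∩S2|: x∈[6,9], y∈[4,5] → 3·1 = 3.
|S1 ∪ S2| = 30 − 3 = 27.00.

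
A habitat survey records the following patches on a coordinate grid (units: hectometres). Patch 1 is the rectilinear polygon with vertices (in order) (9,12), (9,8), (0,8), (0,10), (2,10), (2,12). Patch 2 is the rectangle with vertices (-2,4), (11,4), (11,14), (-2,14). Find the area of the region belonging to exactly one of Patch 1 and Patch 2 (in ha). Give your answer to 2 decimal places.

|Patch 1| = 32, |Patch 2| = 130, |Patch 1∩Patch 2| = 32.
|Patch 1 △ Patch 2| = |Patch 1| + |Patch 2| − 2·|Patch 1∩Patch 2| = 32 + 130 − 64 = 98.00.

98.00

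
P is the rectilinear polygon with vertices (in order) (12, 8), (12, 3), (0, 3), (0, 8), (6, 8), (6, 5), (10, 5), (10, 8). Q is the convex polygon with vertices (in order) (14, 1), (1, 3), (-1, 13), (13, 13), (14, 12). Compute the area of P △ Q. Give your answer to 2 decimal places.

|P| = 48, |Q| = 152.5, |P∩Q| = 45.5.
|P △ Q| = |P| + |Q| − 2·|P∩Q| = 48 + 152.5 − 91 = 109.50.

109.50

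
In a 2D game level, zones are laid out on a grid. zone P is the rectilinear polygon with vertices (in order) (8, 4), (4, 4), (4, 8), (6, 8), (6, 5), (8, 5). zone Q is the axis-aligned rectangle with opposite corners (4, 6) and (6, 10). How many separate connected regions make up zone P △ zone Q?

2

zone P △ zone Q splits into 2 disjoint pieces (area 6, area 4).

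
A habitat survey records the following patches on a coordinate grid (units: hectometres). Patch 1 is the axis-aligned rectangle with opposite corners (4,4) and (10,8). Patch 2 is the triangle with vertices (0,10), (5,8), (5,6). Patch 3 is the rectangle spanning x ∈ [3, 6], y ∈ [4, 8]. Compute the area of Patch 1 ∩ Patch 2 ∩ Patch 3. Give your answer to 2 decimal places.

1.60

The intersection is the polygon with vertices (5,8), (5,6), (4,6.8), (4,8).
By the shoelace formula its area is 1.60.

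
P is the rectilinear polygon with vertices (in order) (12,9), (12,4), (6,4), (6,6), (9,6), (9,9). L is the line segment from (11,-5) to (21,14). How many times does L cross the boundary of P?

0

The segment lies entirely outside P and never meets its boundary.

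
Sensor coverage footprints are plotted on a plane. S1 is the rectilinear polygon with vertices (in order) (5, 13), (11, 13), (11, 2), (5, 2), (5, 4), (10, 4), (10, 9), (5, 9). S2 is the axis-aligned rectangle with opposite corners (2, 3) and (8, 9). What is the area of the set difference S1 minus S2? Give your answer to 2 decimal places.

38.00

|S1| = 41, |S1∩S2| = 3.
|S1 ∖ S2| = |S1| − |S1∩S2| = 41 − 3 = 38.00.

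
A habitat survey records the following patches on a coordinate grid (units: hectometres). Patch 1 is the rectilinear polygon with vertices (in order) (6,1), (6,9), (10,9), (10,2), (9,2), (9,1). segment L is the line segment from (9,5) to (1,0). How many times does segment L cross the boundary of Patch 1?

1

The segment meets the boundary at (6,3.125).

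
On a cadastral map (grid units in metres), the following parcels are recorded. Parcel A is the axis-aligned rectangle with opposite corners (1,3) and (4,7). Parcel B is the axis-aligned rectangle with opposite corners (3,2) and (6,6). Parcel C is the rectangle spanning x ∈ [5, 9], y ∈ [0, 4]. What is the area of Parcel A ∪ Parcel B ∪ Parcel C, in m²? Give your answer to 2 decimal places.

By inclusion–exclusion:
Individual areas: |Parcel A| = 12, |Parcel B| = 12, |Parcel C| = 16.
|Parcel A∩Parcel B|: x∈[3,4], y∈[3,6] → 1·3 = 3.
|Parcel A∩Parcel C| = 0 (no overlap).
|Parcel B∩Parcel C|: x∈[5,6], y∈[2,4] → 1·2 = 2.
|Parcel A∩Parcel B∩Parcel C| = 0.
|Parcel A ∪ Parcel B ∪ Parcel C| = 40 − 5 + 0 = 35.00.

35.00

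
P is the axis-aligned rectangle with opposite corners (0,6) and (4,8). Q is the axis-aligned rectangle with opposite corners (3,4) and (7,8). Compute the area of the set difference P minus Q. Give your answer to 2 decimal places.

|P∩Q|: x∈[3,4], y∈[6,8] → 1·2 = 2.
|P| = 8.
|P ∖ Q| = |P| − |P∩Q| = 8 − 2 = 6.00.

6.00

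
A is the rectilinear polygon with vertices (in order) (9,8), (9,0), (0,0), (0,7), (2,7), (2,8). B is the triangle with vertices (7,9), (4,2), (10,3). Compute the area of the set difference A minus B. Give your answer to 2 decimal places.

|A| = 70, |A∩B| = 17.9524.
|A ∖ B| = |A| − |A∩B| = 70 − 17.9524 = 52.05.

52.05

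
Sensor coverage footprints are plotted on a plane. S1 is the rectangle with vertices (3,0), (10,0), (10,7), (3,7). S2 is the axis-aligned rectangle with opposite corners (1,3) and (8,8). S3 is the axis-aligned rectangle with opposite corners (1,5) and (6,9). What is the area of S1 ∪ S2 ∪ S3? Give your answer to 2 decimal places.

69.00

By inclusion–exclusion:
Individual areas: |S1| = 49, |S2| = 35, |S3| = 20.
|S1∩S2|: x∈[3,8], y∈[3,7] → 5·4 = 20.
|S1∩S3|: x∈[3,6], y∈[5,7] → 3·2 = 6.
|S2∩S3|: x∈[1,6], y∈[5,8] → 5·3 = 15.
|S1∩S2∩S3| = 6.
|S1 ∪ S2 ∪ S3| = 104 − 41 + 6 = 69.00.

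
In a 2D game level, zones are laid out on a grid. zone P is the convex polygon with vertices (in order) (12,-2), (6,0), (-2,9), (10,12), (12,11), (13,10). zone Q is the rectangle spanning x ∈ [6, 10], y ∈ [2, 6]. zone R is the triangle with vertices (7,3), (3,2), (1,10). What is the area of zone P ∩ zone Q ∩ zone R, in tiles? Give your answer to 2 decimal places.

0.71

The intersection is the polygon with vertices (6,4.167), (7,3), (6,2.75).
By the shoelace formula its area is 0.71.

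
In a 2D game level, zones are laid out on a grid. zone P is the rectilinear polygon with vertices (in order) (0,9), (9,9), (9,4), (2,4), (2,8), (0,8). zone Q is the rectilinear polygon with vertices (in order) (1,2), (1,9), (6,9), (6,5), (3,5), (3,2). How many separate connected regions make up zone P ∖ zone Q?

zone P ∖ zone Q splits into 2 disjoint pieces (area 1, area 18).

2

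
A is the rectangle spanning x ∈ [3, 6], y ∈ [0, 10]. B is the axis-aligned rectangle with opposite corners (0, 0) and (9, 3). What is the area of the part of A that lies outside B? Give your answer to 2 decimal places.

|A∩B|: x∈[3,6], y∈[0,3] → 3·3 = 9.
|A| = 30.
|A ∖ B| = |A| − |A∩B| = 30 − 9 = 21.00.

21.00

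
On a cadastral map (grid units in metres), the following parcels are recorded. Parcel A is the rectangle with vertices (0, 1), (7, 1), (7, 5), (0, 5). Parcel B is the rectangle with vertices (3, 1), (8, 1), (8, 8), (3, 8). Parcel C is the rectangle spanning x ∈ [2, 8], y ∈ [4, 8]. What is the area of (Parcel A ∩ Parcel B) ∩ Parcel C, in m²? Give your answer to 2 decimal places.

4.00

The region (Parcel A ∩ Parcel B) ∩ Parcel C is the polygon with vertices (7,4), (3,4), (3,5), (7,5).
By the shoelace formula its area is 4.00.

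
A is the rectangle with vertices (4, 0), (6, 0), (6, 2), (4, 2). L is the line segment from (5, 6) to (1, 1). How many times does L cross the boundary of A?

The segment lies entirely outside A and never meets its boundary.

0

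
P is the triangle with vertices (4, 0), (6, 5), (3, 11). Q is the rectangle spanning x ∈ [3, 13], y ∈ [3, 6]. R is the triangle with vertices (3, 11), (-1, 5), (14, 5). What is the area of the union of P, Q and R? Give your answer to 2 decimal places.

By inclusion–exclusion:
Individual areas: |P| = 13.5, |Q| = 30, |R| = 45.
|P∩Q| = 6.1773.
|P∩R| = 7.3636.
|Q∩R| = 9.8106.
|P∩Q∩R| = 2.25.
|P ∪ Q ∪ R| = 88.5 − 23.3515 + 2.25 = 67.40.

67.40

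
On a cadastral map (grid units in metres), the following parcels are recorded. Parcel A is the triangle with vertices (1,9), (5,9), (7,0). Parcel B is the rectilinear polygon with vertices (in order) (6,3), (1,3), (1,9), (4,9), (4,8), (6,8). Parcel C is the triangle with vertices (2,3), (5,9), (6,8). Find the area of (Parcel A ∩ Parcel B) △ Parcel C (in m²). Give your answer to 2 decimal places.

|Parcel A ∩ Parcel B| = 14.6389.
|(Parcel A ∩ Parcel B) ∩ Parcel C| = 2.6651.
|(Parcel A ∩ Parcel B) △ Parcel C| = 14.6389 + 4.5 − 5.3303 = 13.81.

13.81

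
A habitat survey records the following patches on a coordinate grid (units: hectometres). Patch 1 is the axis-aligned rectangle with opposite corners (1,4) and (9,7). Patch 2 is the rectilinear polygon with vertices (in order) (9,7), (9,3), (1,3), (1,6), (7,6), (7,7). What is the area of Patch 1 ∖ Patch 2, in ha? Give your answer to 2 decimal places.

|Patch 1| = 24, |Patch 1∩Patch 2| = 18.
|Patch 1 ∖ Patch 2| = |Patch 1| − |Patch 1∩Patch 2| = 24 − 18 = 6.00.

6.00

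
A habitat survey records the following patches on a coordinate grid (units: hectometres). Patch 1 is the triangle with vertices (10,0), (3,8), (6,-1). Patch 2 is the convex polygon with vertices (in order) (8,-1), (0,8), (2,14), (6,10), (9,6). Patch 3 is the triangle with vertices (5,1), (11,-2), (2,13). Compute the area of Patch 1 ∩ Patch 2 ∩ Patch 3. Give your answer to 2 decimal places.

The intersection is the polygon with vertices (8.403,1.825), (8.074,-0.481), (8,-0.5), (7.2,-0.1), (4.8,2.6), (4,5), (3.35,7.6).
By the shoelace formula its area is 13.73.

13.73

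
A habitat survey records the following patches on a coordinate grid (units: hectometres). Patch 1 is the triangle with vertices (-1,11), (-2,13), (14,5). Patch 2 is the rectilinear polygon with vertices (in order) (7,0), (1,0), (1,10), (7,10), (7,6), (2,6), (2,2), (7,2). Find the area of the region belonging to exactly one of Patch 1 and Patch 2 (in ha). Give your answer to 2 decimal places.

44.40

|Patch 1| = 12, |Patch 2| = 40, |Patch 1∩Patch 2| = 3.8.
|Patch 1 △ Patch 2| = |Patch 1| + |Patch 2| − 2·|Patch 1∩Patch 2| = 12 + 40 − 7.6 = 44.40.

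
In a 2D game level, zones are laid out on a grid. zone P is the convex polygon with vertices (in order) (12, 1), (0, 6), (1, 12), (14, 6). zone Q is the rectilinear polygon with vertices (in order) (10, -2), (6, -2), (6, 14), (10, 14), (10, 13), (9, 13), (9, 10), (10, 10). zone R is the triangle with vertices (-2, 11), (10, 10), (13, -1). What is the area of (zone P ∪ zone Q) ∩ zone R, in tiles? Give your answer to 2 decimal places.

|zone P ∪ zone Q| = 113.5897.
|(zone P ∪ zone Q) ∩ zone R| = 57.85.

57.85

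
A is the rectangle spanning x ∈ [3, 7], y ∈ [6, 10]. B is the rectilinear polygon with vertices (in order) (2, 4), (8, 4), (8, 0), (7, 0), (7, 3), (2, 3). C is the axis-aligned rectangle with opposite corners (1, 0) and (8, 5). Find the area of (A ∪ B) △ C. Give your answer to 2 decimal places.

|A ∪ B| = 25.
|(A ∪ B) ∩ C| = 9.
|(A ∪ B) △ C| = 25 + 35 − 18 = 42.00.

42.00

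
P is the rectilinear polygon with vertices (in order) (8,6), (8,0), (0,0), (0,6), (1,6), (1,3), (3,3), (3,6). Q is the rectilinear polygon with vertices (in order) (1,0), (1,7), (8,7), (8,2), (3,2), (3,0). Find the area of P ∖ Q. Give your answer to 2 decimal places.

16.00

|P| = 42, |P∩Q| = 26.
|P ∖ Q| = |P| − |P∩Q| = 42 − 26 = 16.00.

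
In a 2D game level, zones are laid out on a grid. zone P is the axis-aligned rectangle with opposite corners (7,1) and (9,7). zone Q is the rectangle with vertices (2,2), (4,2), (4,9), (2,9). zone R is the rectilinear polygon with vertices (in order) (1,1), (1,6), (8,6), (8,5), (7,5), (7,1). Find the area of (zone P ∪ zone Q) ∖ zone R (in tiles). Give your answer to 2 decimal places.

|zone P ∪ zone Q| = 26.
|(zone P ∪ zone Q) ∩ zone R| = 9.
|(zone P ∪ zone Q) ∖ zone R| = 26 − 9 = 17.00.

17.00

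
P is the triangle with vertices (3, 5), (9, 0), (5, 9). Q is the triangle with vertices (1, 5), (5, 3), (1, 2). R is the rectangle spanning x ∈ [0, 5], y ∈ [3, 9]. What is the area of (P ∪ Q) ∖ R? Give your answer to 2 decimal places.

13.33

|P ∪ Q| = 23.
|(P ∪ Q) ∩ R| = 9.6667.
|(P ∪ Q) ∖ R| = 23 − 9.6667 = 13.33.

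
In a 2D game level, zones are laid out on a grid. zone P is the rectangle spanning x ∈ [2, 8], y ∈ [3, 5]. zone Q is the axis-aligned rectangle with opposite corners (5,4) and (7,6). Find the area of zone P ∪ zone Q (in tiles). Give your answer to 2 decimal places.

By inclusion–exclusion:
Individual areas: |zone P| = 12, |zone Q| = 4.
|zone P∩zone Q|: x∈[5,7], y∈[4,5] → 2·1 = 2.
|zone P ∪ zone Q| = 16 − 2 = 14.00.

14.00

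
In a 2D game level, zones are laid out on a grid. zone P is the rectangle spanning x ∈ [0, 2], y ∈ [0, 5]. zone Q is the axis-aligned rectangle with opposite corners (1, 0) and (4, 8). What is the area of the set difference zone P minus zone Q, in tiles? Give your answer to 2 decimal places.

|zone P∩zone Q|: x∈[1,2], y∈[0,5] → 1·5 = 5.
|zone P| = 10.
|zone P ∖ zone Q| = |zone P| − |zone P∩zone Q| = 10 − 5 = 5.00.

5.00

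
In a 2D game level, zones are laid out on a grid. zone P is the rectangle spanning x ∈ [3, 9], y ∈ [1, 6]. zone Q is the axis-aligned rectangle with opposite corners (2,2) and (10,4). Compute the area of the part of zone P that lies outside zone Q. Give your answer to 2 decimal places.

18.00

|zone P∩zone Q|: x∈[3,9], y∈[2,4] → 6·2 = 12.
|zone P| = 30.
|zone P ∖ zone Q| = |zone P| − |zone P∩zone Q| = 30 − 12 = 18.00.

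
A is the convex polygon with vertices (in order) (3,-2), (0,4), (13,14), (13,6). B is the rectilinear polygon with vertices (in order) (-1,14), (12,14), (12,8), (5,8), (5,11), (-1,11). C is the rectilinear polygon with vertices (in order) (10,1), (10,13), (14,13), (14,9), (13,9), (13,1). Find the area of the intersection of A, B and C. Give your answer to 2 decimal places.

The intersection is the polygon with vertices (12,8), (10,8), (10,11.692), (11.7,13), (12,13).
By the shoelace formula its area is 8.89.

8.89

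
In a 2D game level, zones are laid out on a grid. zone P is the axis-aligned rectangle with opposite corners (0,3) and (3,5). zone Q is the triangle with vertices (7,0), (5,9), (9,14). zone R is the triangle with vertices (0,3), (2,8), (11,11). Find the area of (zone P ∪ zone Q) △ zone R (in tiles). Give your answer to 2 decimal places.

34.21

|zone P ∪ zone Q| = 29.
|(zone P ∪ zone Q) ∩ zone R| = 7.1453.
|(zone P ∪ zone Q) △ zone R| = 29 + 19.5 − 14.2906 = 34.21.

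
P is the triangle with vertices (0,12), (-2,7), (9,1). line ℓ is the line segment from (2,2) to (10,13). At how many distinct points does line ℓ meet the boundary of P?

2

The segment meets the boundary at (4.909,6), (3.467,4.018).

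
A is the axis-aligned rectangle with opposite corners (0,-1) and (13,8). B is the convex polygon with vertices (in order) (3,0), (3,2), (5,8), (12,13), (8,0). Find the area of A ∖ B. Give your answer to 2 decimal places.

|A| = 117, |A∩B| = 43.8462.
|A ∖ B| = |A| − |A∩B| = 117 − 43.8462 = 73.15.

73.15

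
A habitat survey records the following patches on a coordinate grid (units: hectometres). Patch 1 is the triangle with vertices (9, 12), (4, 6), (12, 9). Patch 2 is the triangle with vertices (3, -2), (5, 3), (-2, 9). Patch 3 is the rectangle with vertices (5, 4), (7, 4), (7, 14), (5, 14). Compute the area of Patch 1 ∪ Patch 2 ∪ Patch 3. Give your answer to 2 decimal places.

By inclusion–exclusion:
Individual areas: |Patch 1| = 16.5, |Patch 2| = 23.5, |Patch 3| = 20.
|Patch 1∩Patch 2| = 0.
|Patch 1∩Patch 3| = 3.3.
|Patch 2∩Patch 3| = 0.
|Patch 1∩Patch 2∩Patch 3| = 0.
|Patch 1 ∪ Patch 2 ∪ Patch 3| = 60 − 3.3 + 0 = 56.70.

56.70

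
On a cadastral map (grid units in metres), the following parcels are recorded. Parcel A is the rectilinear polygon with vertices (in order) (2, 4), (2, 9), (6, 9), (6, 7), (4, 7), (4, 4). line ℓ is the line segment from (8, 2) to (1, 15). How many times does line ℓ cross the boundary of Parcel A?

2

The segment meets the boundary at (4.231,9), (5.308,7).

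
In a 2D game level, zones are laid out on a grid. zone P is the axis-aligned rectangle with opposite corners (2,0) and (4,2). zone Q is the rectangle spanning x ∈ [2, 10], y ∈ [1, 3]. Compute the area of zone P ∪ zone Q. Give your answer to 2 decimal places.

By inclusion–exclusion:
Individual areas: |zone P| = 4, |zone Q| = 16.
|zone P∩zone Q|: x∈[2,4], y∈[1,2] → 2·1 = 2.
|zone P ∪ zone Q| = 20 − 2 = 18.00.

18.00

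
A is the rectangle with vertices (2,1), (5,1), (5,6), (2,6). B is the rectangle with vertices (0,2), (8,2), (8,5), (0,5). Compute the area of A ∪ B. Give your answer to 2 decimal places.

By inclusion–exclusion:
Individual areas: |A| = 15, |B| = 24.
|A∩B|: x∈[2,5], y∈[2,5] → 3·3 = 9.
|A ∪ B| = 39 − 9 = 30.00.

30.00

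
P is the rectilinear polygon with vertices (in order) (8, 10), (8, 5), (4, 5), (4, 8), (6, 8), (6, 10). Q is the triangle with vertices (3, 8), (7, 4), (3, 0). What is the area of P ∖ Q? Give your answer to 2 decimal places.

|P| = 16, |P∩Q| = 2.
|P ∖ Q| = |P| − |P∩Q| = 16 − 2 = 14.00.

14.00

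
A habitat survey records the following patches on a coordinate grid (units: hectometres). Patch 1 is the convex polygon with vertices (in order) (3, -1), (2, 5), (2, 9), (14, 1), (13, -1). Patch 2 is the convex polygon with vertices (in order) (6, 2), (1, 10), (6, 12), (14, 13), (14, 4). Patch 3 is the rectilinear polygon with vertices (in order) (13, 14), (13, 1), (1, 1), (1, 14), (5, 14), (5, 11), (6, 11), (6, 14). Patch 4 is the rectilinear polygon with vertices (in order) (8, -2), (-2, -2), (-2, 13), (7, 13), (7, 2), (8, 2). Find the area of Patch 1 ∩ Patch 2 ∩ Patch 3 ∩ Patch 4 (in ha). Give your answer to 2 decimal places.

The intersection is the polygon with vertices (6,2), (2,8.4), (2,9), (7,5.667), (7,2.25).
By the shoelace formula its area is 13.74.

13.74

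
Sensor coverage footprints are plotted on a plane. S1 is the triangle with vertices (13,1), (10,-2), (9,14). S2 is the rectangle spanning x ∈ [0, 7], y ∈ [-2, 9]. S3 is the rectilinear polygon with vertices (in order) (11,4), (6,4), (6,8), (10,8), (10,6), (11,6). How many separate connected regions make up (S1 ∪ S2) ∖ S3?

2

(S1 ∪ S2) ∖ S3 splits into 2 disjoint pieces (area 21.5, area 73).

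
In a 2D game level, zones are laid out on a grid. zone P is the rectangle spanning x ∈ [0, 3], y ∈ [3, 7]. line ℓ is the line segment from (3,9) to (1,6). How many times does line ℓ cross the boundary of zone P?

1

The segment meets the boundary at (1.667,7).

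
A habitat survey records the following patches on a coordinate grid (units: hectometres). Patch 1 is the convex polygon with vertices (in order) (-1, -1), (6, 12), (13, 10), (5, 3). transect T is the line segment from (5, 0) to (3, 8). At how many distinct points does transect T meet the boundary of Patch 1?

The segment meets the boundary at (3.268,6.927), (4.357,2.571).

2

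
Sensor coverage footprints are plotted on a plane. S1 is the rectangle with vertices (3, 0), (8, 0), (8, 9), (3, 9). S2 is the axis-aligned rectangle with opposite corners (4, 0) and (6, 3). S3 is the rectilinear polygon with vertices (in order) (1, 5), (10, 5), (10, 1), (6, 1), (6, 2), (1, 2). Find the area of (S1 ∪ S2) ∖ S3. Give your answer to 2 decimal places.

|S1 ∪ S2| = 45.
|(S1 ∪ S2) ∩ S3| = 17.
|(S1 ∪ S2) ∖ S3| = 45 − 17 = 28.00.

28.00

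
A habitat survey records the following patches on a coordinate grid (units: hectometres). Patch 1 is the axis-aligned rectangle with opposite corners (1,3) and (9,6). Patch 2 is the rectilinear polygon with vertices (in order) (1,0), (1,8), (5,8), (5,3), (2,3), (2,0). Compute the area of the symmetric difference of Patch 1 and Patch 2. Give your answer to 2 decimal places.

|Patch 1| = 24, |Patch 2| = 23, |Patch 1∩Patch 2| = 12.
|Patch 1 △ Patch 2| = |Patch 1| + |Patch 2| − 2·|Patch 1∩Patch 2| = 24 + 23 − 24 = 23.00.

23.00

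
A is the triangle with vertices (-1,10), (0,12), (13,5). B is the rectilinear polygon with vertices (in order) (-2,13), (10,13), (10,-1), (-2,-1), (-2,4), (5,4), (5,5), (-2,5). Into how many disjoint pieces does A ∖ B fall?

A ∖ B is a single connected region.

1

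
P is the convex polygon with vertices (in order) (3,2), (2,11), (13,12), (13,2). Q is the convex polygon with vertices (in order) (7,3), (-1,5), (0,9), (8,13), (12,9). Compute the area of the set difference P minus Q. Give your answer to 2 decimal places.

|P| = 100, |P∩Q| = 58.7685.
|P ∖ Q| = |P| − |P∩Q| = 100 − 58.7685 = 41.23.

41.23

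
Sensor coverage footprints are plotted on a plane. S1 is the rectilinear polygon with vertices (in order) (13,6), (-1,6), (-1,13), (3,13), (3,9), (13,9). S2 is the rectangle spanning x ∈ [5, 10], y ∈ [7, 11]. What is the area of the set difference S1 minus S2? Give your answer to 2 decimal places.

|S1| = 58, |S1∩S2| = 10.
|S1 ∖ S2| = |S1| − |S1∩S2| = 58 − 10 = 48.00.

48.00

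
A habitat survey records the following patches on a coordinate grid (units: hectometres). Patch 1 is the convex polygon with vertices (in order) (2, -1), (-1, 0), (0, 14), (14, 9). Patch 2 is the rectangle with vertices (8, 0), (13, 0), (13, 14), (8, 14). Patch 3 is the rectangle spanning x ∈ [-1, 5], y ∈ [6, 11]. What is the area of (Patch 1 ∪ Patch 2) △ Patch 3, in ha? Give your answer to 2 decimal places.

|Patch 1 ∪ Patch 2| = 170.6667.
|(Patch 1 ∪ Patch 2) ∩ Patch 3| = 26.9643.
|(Patch 1 ∪ Patch 2) △ Patch 3| = 170.6667 + 30 − 53.9286 = 146.74.

146.74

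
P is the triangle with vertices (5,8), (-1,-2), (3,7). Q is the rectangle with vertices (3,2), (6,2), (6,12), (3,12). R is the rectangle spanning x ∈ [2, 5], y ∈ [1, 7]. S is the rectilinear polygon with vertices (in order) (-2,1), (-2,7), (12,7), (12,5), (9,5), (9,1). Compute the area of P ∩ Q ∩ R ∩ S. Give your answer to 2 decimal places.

The intersection is the polygon with vertices (4.4,7), (3,4.667), (3,7).
By the shoelace formula its area is 1.63.

1.63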